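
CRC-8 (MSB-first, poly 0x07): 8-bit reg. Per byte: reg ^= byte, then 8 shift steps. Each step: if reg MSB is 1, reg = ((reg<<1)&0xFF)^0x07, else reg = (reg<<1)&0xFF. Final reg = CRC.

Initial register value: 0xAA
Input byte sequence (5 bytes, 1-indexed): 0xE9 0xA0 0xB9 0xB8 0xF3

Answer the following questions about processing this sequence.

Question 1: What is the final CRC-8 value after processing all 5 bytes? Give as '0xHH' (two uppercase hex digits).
Answer: 0x71

Derivation:
After byte 1 (0xE9): reg=0xCE
After byte 2 (0xA0): reg=0x0D
After byte 3 (0xB9): reg=0x05
After byte 4 (0xB8): reg=0x3A
After byte 5 (0xF3): reg=0x71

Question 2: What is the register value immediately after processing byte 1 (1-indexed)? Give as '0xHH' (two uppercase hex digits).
After byte 1 (0xE9): reg=0xCE

Answer: 0xCE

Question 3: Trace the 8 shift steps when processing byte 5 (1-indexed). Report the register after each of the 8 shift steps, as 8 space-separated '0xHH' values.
Answer: 0x95 0x2D 0x5A 0xB4 0x6F 0xDE 0xBB 0x71

Derivation:
After byte 1 (0xE9): reg=0xCE
After byte 2 (0xA0): reg=0x0D
After byte 3 (0xB9): reg=0x05
After byte 4 (0xB8): reg=0x3A
Register before byte 5: 0x3A
After XOR with byte 0xF3: 0xC9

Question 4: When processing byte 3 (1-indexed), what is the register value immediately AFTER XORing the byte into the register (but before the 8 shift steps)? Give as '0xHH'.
Answer: 0xB4

Derivation:
Register before byte 3: 0x0D
Byte 3: 0xB9
0x0D XOR 0xB9 = 0xB4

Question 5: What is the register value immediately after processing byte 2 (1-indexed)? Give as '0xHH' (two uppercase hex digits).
Answer: 0x0D

Derivation:
After byte 1 (0xE9): reg=0xCE
After byte 2 (0xA0): reg=0x0D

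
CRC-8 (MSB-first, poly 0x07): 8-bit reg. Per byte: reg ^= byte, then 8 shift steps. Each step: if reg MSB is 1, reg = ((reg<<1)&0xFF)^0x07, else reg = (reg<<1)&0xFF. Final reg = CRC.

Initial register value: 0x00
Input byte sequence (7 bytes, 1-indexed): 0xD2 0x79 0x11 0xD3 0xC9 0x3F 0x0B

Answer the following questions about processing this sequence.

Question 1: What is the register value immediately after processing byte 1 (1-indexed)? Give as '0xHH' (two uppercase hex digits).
After byte 1 (0xD2): reg=0x30

Answer: 0x30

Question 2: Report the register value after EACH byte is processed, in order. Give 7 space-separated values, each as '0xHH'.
0x30 0xF8 0x91 0xC9 0x00 0xBD 0x0B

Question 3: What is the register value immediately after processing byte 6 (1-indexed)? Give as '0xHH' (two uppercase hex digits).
Answer: 0xBD

Derivation:
After byte 1 (0xD2): reg=0x30
After byte 2 (0x79): reg=0xF8
After byte 3 (0x11): reg=0x91
After byte 4 (0xD3): reg=0xC9
After byte 5 (0xC9): reg=0x00
After byte 6 (0x3F): reg=0xBD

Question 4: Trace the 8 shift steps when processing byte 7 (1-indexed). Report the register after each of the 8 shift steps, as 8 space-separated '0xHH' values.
After byte 1 (0xD2): reg=0x30
After byte 2 (0x79): reg=0xF8
After byte 3 (0x11): reg=0x91
After byte 4 (0xD3): reg=0xC9
After byte 5 (0xC9): reg=0x00
After byte 6 (0x3F): reg=0xBD
Register before byte 7: 0xBD
After XOR with byte 0x0B: 0xB6

Answer: 0x6B 0xD6 0xAB 0x51 0xA2 0x43 0x86 0x0B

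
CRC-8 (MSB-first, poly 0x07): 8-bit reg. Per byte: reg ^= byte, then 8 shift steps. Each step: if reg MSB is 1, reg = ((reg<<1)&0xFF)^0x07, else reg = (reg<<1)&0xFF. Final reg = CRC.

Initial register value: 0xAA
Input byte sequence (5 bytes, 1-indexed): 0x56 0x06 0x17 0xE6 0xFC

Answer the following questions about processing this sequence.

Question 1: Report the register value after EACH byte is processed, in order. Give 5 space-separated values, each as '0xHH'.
0xFA 0xFA 0x8D 0x16 0x98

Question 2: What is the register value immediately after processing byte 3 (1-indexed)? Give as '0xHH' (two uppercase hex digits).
Answer: 0x8D

Derivation:
After byte 1 (0x56): reg=0xFA
After byte 2 (0x06): reg=0xFA
After byte 3 (0x17): reg=0x8D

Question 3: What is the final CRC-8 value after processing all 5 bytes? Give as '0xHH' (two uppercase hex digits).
After byte 1 (0x56): reg=0xFA
After byte 2 (0x06): reg=0xFA
After byte 3 (0x17): reg=0x8D
After byte 4 (0xE6): reg=0x16
After byte 5 (0xFC): reg=0x98

Answer: 0x98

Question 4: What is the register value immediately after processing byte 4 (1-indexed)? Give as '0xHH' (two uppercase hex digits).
After byte 1 (0x56): reg=0xFA
After byte 2 (0x06): reg=0xFA
After byte 3 (0x17): reg=0x8D
After byte 4 (0xE6): reg=0x16

Answer: 0x16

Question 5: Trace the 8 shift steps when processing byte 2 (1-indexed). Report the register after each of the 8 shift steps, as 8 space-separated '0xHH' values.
After byte 1 (0x56): reg=0xFA
Register before byte 2: 0xFA
After XOR with byte 0x06: 0xFC

Answer: 0xFF 0xF9 0xF5 0xED 0xDD 0xBD 0x7D 0xFA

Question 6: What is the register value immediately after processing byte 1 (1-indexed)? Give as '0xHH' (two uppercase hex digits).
After byte 1 (0x56): reg=0xFA

Answer: 0xFA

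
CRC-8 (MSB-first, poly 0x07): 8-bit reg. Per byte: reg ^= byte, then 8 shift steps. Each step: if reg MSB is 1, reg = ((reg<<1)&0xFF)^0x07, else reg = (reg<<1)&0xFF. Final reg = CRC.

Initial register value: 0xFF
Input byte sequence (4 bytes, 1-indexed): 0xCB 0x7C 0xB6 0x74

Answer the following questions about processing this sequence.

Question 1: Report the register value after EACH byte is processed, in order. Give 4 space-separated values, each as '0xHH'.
0x8C 0xDE 0x1F 0x16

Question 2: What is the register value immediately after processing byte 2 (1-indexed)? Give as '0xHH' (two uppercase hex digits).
After byte 1 (0xCB): reg=0x8C
After byte 2 (0x7C): reg=0xDE

Answer: 0xDE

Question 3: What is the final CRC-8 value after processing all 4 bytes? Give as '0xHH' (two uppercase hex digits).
Answer: 0x16

Derivation:
After byte 1 (0xCB): reg=0x8C
After byte 2 (0x7C): reg=0xDE
After byte 3 (0xB6): reg=0x1F
After byte 4 (0x74): reg=0x16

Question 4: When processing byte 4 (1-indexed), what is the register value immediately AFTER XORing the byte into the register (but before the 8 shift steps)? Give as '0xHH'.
Register before byte 4: 0x1F
Byte 4: 0x74
0x1F XOR 0x74 = 0x6B

Answer: 0x6B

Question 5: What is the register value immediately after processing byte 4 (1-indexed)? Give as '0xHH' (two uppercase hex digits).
Answer: 0x16

Derivation:
After byte 1 (0xCB): reg=0x8C
After byte 2 (0x7C): reg=0xDE
After byte 3 (0xB6): reg=0x1F
After byte 4 (0x74): reg=0x16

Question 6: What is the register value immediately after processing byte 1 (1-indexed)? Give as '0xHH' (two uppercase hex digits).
Answer: 0x8C

Derivation:
After byte 1 (0xCB): reg=0x8C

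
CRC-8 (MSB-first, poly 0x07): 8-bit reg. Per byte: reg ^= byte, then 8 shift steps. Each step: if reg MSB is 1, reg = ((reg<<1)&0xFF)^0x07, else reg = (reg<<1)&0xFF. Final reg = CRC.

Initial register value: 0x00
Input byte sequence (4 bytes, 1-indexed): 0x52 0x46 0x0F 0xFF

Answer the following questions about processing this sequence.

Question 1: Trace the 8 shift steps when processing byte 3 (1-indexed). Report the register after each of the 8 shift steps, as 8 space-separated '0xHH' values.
Answer: 0xFF 0xF9 0xF5 0xED 0xDD 0xBD 0x7D 0xFA

Derivation:
After byte 1 (0x52): reg=0xB9
After byte 2 (0x46): reg=0xF3
Register before byte 3: 0xF3
After XOR with byte 0x0F: 0xFC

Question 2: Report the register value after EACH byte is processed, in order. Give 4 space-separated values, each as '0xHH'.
0xB9 0xF3 0xFA 0x1B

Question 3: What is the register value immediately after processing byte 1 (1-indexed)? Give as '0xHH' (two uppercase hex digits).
Answer: 0xB9

Derivation:
After byte 1 (0x52): reg=0xB9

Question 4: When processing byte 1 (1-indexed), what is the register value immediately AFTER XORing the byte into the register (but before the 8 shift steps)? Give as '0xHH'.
Register before byte 1: 0x00
Byte 1: 0x52
0x00 XOR 0x52 = 0x52

Answer: 0x52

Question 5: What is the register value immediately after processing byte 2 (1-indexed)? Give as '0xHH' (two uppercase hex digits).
Answer: 0xF3

Derivation:
After byte 1 (0x52): reg=0xB9
After byte 2 (0x46): reg=0xF3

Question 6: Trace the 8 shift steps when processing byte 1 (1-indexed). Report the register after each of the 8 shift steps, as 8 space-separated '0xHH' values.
Register before byte 1: 0x00
After XOR with byte 0x52: 0x52

Answer: 0xA4 0x4F 0x9E 0x3B 0x76 0xEC 0xDF 0xB9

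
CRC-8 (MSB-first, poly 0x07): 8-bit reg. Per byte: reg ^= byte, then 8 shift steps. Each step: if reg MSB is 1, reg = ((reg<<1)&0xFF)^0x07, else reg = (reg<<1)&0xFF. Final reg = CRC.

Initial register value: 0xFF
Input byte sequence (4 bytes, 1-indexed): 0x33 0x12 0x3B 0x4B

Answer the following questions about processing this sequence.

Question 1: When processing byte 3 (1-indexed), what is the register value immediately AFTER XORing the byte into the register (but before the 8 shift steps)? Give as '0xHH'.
Answer: 0x54

Derivation:
Register before byte 3: 0x6F
Byte 3: 0x3B
0x6F XOR 0x3B = 0x54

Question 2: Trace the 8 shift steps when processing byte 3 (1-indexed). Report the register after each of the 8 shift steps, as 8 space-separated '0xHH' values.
After byte 1 (0x33): reg=0x6A
After byte 2 (0x12): reg=0x6F
Register before byte 3: 0x6F
After XOR with byte 0x3B: 0x54

Answer: 0xA8 0x57 0xAE 0x5B 0xB6 0x6B 0xD6 0xAB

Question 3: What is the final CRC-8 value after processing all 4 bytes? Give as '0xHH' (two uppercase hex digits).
Answer: 0xAE

Derivation:
After byte 1 (0x33): reg=0x6A
After byte 2 (0x12): reg=0x6F
After byte 3 (0x3B): reg=0xAB
After byte 4 (0x4B): reg=0xAE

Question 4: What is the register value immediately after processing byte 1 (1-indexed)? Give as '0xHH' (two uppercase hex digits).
Answer: 0x6A

Derivation:
After byte 1 (0x33): reg=0x6A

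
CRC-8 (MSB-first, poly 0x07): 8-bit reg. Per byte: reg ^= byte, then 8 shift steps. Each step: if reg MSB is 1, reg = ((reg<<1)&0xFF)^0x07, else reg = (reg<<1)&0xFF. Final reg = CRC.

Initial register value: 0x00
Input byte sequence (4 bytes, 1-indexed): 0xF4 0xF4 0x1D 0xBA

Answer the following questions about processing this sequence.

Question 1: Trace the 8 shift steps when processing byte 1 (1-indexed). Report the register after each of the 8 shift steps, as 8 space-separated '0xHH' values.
Answer: 0xEF 0xD9 0xB5 0x6D 0xDA 0xB3 0x61 0xC2

Derivation:
Register before byte 1: 0x00
After XOR with byte 0xF4: 0xF4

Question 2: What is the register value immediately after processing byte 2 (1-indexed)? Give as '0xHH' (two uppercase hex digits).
After byte 1 (0xF4): reg=0xC2
After byte 2 (0xF4): reg=0x82

Answer: 0x82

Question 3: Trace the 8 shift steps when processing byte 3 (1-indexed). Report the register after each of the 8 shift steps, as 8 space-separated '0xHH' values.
After byte 1 (0xF4): reg=0xC2
After byte 2 (0xF4): reg=0x82
Register before byte 3: 0x82
After XOR with byte 0x1D: 0x9F

Answer: 0x39 0x72 0xE4 0xCF 0x99 0x35 0x6A 0xD4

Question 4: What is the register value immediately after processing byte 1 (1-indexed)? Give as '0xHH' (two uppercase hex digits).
After byte 1 (0xF4): reg=0xC2

Answer: 0xC2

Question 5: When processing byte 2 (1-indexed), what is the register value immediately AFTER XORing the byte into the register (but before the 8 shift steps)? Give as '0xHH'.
Answer: 0x36

Derivation:
Register before byte 2: 0xC2
Byte 2: 0xF4
0xC2 XOR 0xF4 = 0x36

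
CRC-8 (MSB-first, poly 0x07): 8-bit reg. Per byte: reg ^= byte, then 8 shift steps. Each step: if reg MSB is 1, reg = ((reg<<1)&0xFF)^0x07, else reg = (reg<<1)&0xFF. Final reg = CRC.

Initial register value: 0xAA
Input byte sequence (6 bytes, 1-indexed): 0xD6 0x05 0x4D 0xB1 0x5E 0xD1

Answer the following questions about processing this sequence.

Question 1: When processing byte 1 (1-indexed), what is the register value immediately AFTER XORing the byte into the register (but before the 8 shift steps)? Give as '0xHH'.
Register before byte 1: 0xAA
Byte 1: 0xD6
0xAA XOR 0xD6 = 0x7C

Answer: 0x7C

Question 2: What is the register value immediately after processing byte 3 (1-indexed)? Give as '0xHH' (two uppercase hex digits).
Answer: 0x38

Derivation:
After byte 1 (0xD6): reg=0x73
After byte 2 (0x05): reg=0x45
After byte 3 (0x4D): reg=0x38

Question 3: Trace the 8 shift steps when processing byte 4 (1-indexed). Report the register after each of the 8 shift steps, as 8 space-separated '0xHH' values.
After byte 1 (0xD6): reg=0x73
After byte 2 (0x05): reg=0x45
After byte 3 (0x4D): reg=0x38
Register before byte 4: 0x38
After XOR with byte 0xB1: 0x89

Answer: 0x15 0x2A 0x54 0xA8 0x57 0xAE 0x5B 0xB6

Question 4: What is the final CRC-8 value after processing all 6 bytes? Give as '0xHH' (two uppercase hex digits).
Answer: 0xD2

Derivation:
After byte 1 (0xD6): reg=0x73
After byte 2 (0x05): reg=0x45
After byte 3 (0x4D): reg=0x38
After byte 4 (0xB1): reg=0xB6
After byte 5 (0x5E): reg=0x96
After byte 6 (0xD1): reg=0xD2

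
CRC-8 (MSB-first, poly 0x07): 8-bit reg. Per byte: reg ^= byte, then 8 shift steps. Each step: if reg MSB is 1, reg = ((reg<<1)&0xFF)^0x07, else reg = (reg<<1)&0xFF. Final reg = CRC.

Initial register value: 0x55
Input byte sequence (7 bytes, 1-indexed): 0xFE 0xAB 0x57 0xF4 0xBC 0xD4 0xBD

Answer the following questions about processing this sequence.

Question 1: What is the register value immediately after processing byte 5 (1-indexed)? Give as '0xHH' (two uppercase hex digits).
Answer: 0x76

Derivation:
After byte 1 (0xFE): reg=0x58
After byte 2 (0xAB): reg=0xD7
After byte 3 (0x57): reg=0x89
After byte 4 (0xF4): reg=0x74
After byte 5 (0xBC): reg=0x76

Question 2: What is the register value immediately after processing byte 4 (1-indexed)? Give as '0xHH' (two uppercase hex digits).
Answer: 0x74

Derivation:
After byte 1 (0xFE): reg=0x58
After byte 2 (0xAB): reg=0xD7
After byte 3 (0x57): reg=0x89
After byte 4 (0xF4): reg=0x74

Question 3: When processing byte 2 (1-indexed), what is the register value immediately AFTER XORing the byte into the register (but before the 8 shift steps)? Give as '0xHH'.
Answer: 0xF3

Derivation:
Register before byte 2: 0x58
Byte 2: 0xAB
0x58 XOR 0xAB = 0xF3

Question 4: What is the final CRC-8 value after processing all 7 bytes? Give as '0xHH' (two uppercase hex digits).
After byte 1 (0xFE): reg=0x58
After byte 2 (0xAB): reg=0xD7
After byte 3 (0x57): reg=0x89
After byte 4 (0xF4): reg=0x74
After byte 5 (0xBC): reg=0x76
After byte 6 (0xD4): reg=0x67
After byte 7 (0xBD): reg=0x08

Answer: 0x08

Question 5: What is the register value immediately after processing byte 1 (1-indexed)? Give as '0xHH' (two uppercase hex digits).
After byte 1 (0xFE): reg=0x58

Answer: 0x58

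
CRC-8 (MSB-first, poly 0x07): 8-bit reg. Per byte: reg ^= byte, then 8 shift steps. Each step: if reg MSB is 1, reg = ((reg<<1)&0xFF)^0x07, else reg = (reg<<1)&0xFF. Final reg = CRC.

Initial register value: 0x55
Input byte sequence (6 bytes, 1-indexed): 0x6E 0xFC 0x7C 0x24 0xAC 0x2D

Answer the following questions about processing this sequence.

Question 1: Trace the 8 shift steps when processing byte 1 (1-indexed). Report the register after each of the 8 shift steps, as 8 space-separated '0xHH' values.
Register before byte 1: 0x55
After XOR with byte 0x6E: 0x3B

Answer: 0x76 0xEC 0xDF 0xB9 0x75 0xEA 0xD3 0xA1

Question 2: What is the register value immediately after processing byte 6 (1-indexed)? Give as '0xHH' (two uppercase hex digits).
After byte 1 (0x6E): reg=0xA1
After byte 2 (0xFC): reg=0x94
After byte 3 (0x7C): reg=0x96
After byte 4 (0x24): reg=0x17
After byte 5 (0xAC): reg=0x28
After byte 6 (0x2D): reg=0x1B

Answer: 0x1B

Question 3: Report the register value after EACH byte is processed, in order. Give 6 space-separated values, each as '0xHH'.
0xA1 0x94 0x96 0x17 0x28 0x1B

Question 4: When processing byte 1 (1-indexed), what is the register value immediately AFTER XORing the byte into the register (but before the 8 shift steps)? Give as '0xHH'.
Answer: 0x3B

Derivation:
Register before byte 1: 0x55
Byte 1: 0x6E
0x55 XOR 0x6E = 0x3B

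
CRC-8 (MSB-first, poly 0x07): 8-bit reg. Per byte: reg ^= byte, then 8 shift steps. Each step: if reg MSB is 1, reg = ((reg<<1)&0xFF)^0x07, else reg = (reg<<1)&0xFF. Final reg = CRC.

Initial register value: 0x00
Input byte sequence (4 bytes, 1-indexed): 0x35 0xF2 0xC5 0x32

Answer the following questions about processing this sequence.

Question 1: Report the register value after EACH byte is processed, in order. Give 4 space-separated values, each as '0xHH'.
0x8B 0x68 0x4A 0x6F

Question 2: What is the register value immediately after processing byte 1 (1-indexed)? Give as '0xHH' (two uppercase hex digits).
Answer: 0x8B

Derivation:
After byte 1 (0x35): reg=0x8B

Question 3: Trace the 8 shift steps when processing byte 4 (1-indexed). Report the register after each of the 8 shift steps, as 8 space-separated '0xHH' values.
Answer: 0xF0 0xE7 0xC9 0x95 0x2D 0x5A 0xB4 0x6F

Derivation:
After byte 1 (0x35): reg=0x8B
After byte 2 (0xF2): reg=0x68
After byte 3 (0xC5): reg=0x4A
Register before byte 4: 0x4A
After XOR with byte 0x32: 0x78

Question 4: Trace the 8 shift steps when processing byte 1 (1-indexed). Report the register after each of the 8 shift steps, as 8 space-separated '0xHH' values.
Register before byte 1: 0x00
After XOR with byte 0x35: 0x35

Answer: 0x6A 0xD4 0xAF 0x59 0xB2 0x63 0xC6 0x8B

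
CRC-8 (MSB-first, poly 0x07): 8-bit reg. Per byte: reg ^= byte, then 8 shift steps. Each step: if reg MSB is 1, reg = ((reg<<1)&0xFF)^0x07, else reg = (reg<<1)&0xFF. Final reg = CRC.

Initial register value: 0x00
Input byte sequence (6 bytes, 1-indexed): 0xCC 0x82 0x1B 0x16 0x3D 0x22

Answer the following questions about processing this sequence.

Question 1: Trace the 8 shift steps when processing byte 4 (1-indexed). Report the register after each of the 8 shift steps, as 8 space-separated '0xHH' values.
Answer: 0x7F 0xFE 0xFB 0xF1 0xE5 0xCD 0x9D 0x3D

Derivation:
After byte 1 (0xCC): reg=0x6A
After byte 2 (0x82): reg=0x96
After byte 3 (0x1B): reg=0xAA
Register before byte 4: 0xAA
After XOR with byte 0x16: 0xBC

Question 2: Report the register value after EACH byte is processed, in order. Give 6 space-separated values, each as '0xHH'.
0x6A 0x96 0xAA 0x3D 0x00 0xEE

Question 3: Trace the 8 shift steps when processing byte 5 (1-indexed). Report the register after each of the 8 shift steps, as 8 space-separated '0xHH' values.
Answer: 0x00 0x00 0x00 0x00 0x00 0x00 0x00 0x00

Derivation:
After byte 1 (0xCC): reg=0x6A
After byte 2 (0x82): reg=0x96
After byte 3 (0x1B): reg=0xAA
After byte 4 (0x16): reg=0x3D
Register before byte 5: 0x3D
After XOR with byte 0x3D: 0x00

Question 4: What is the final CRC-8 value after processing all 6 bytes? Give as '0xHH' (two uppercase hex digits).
After byte 1 (0xCC): reg=0x6A
After byte 2 (0x82): reg=0x96
After byte 3 (0x1B): reg=0xAA
After byte 4 (0x16): reg=0x3D
After byte 5 (0x3D): reg=0x00
After byte 6 (0x22): reg=0xEE

Answer: 0xEE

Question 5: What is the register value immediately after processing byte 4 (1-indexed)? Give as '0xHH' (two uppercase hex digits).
Answer: 0x3D

Derivation:
After byte 1 (0xCC): reg=0x6A
After byte 2 (0x82): reg=0x96
After byte 3 (0x1B): reg=0xAA
After byte 4 (0x16): reg=0x3D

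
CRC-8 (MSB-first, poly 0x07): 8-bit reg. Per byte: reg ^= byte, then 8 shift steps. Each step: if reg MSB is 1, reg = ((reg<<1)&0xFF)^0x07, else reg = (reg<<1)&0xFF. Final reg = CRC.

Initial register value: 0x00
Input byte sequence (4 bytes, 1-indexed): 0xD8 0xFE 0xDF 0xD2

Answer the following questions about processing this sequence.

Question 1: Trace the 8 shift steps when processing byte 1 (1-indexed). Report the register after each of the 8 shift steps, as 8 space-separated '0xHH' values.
Register before byte 1: 0x00
After XOR with byte 0xD8: 0xD8

Answer: 0xB7 0x69 0xD2 0xA3 0x41 0x82 0x03 0x06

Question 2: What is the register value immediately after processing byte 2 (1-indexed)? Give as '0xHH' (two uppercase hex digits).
After byte 1 (0xD8): reg=0x06
After byte 2 (0xFE): reg=0xE6

Answer: 0xE6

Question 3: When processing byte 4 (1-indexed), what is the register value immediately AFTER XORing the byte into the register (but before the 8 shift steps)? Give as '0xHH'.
Answer: 0x7D

Derivation:
Register before byte 4: 0xAF
Byte 4: 0xD2
0xAF XOR 0xD2 = 0x7D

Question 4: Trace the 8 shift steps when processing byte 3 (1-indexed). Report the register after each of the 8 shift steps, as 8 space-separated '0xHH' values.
Answer: 0x72 0xE4 0xCF 0x99 0x35 0x6A 0xD4 0xAF

Derivation:
After byte 1 (0xD8): reg=0x06
After byte 2 (0xFE): reg=0xE6
Register before byte 3: 0xE6
After XOR with byte 0xDF: 0x39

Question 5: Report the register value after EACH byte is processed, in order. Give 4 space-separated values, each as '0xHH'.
0x06 0xE6 0xAF 0x74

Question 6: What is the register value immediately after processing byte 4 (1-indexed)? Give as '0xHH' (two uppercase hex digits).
Answer: 0x74

Derivation:
After byte 1 (0xD8): reg=0x06
After byte 2 (0xFE): reg=0xE6
After byte 3 (0xDF): reg=0xAF
After byte 4 (0xD2): reg=0x74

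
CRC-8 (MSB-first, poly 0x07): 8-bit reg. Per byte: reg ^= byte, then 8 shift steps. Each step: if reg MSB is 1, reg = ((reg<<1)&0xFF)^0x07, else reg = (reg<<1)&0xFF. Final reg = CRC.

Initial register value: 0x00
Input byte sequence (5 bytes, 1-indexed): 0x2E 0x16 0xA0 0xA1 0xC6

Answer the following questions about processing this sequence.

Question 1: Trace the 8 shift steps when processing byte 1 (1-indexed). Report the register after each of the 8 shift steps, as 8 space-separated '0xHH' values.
Answer: 0x5C 0xB8 0x77 0xEE 0xDB 0xB1 0x65 0xCA

Derivation:
Register before byte 1: 0x00
After XOR with byte 0x2E: 0x2E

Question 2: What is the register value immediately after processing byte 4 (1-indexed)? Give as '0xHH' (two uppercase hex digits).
After byte 1 (0x2E): reg=0xCA
After byte 2 (0x16): reg=0x1A
After byte 3 (0xA0): reg=0x2F
After byte 4 (0xA1): reg=0xA3

Answer: 0xA3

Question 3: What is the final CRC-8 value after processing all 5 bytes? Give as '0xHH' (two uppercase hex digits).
Answer: 0x3C

Derivation:
After byte 1 (0x2E): reg=0xCA
After byte 2 (0x16): reg=0x1A
After byte 3 (0xA0): reg=0x2F
After byte 4 (0xA1): reg=0xA3
After byte 5 (0xC6): reg=0x3C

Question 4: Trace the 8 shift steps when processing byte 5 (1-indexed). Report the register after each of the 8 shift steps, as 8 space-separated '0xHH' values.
Answer: 0xCA 0x93 0x21 0x42 0x84 0x0F 0x1E 0x3C

Derivation:
After byte 1 (0x2E): reg=0xCA
After byte 2 (0x16): reg=0x1A
After byte 3 (0xA0): reg=0x2F
After byte 4 (0xA1): reg=0xA3
Register before byte 5: 0xA3
After XOR with byte 0xC6: 0x65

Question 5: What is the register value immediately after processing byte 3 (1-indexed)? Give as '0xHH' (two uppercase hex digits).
Answer: 0x2F

Derivation:
After byte 1 (0x2E): reg=0xCA
After byte 2 (0x16): reg=0x1A
After byte 3 (0xA0): reg=0x2F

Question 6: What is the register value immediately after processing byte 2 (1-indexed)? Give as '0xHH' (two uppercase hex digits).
After byte 1 (0x2E): reg=0xCA
After byte 2 (0x16): reg=0x1A

Answer: 0x1A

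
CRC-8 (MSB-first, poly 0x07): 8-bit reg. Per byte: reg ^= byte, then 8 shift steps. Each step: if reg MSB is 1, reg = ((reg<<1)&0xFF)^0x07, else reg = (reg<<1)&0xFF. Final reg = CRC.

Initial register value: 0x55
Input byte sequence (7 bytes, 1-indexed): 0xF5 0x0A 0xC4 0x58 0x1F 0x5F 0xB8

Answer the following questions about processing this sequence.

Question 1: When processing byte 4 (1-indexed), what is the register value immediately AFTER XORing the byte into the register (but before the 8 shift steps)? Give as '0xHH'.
Register before byte 4: 0x98
Byte 4: 0x58
0x98 XOR 0x58 = 0xC0

Answer: 0xC0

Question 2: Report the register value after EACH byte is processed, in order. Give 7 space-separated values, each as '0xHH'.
0x69 0x2E 0x98 0x4E 0xB0 0x83 0xA1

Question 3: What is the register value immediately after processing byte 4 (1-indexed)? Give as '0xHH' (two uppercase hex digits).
Answer: 0x4E

Derivation:
After byte 1 (0xF5): reg=0x69
After byte 2 (0x0A): reg=0x2E
After byte 3 (0xC4): reg=0x98
After byte 4 (0x58): reg=0x4E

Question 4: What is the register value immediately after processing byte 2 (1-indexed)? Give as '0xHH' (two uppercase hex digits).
After byte 1 (0xF5): reg=0x69
After byte 2 (0x0A): reg=0x2E

Answer: 0x2E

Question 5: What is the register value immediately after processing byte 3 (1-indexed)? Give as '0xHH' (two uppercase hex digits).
After byte 1 (0xF5): reg=0x69
After byte 2 (0x0A): reg=0x2E
After byte 3 (0xC4): reg=0x98

Answer: 0x98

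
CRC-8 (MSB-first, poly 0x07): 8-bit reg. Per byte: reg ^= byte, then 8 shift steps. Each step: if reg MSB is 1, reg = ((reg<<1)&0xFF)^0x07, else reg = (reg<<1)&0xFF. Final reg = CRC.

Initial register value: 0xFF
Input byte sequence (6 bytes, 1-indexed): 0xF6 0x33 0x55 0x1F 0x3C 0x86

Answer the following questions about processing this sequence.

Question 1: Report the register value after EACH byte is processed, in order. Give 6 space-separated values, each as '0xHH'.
0x3F 0x24 0x50 0xEA 0x2C 0x5F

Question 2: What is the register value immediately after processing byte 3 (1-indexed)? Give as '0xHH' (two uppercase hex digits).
After byte 1 (0xF6): reg=0x3F
After byte 2 (0x33): reg=0x24
After byte 3 (0x55): reg=0x50

Answer: 0x50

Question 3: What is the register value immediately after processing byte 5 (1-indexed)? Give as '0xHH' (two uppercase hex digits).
After byte 1 (0xF6): reg=0x3F
After byte 2 (0x33): reg=0x24
After byte 3 (0x55): reg=0x50
After byte 4 (0x1F): reg=0xEA
After byte 5 (0x3C): reg=0x2C

Answer: 0x2C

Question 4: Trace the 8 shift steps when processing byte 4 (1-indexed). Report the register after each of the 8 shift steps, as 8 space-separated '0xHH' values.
Answer: 0x9E 0x3B 0x76 0xEC 0xDF 0xB9 0x75 0xEA

Derivation:
After byte 1 (0xF6): reg=0x3F
After byte 2 (0x33): reg=0x24
After byte 3 (0x55): reg=0x50
Register before byte 4: 0x50
After XOR with byte 0x1F: 0x4F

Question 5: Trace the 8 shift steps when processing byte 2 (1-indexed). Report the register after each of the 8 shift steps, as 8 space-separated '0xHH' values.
After byte 1 (0xF6): reg=0x3F
Register before byte 2: 0x3F
After XOR with byte 0x33: 0x0C

Answer: 0x18 0x30 0x60 0xC0 0x87 0x09 0x12 0x24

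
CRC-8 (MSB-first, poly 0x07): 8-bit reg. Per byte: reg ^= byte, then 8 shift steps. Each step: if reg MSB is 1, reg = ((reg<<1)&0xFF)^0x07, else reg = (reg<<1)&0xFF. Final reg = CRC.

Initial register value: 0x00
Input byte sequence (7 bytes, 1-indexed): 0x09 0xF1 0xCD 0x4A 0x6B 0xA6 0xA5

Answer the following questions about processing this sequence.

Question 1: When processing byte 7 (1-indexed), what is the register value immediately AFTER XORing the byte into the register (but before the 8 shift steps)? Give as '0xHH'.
Register before byte 7: 0x41
Byte 7: 0xA5
0x41 XOR 0xA5 = 0xE4

Answer: 0xE4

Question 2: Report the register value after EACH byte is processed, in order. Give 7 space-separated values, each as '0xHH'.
0x3F 0x64 0x56 0x54 0xBD 0x41 0xB2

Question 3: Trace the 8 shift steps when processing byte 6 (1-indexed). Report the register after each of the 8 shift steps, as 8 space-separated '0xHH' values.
Answer: 0x36 0x6C 0xD8 0xB7 0x69 0xD2 0xA3 0x41

Derivation:
After byte 1 (0x09): reg=0x3F
After byte 2 (0xF1): reg=0x64
After byte 3 (0xCD): reg=0x56
After byte 4 (0x4A): reg=0x54
After byte 5 (0x6B): reg=0xBD
Register before byte 6: 0xBD
After XOR with byte 0xA6: 0x1B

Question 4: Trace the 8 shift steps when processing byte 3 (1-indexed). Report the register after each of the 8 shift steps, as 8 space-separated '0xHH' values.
Answer: 0x55 0xAA 0x53 0xA6 0x4B 0x96 0x2B 0x56

Derivation:
After byte 1 (0x09): reg=0x3F
After byte 2 (0xF1): reg=0x64
Register before byte 3: 0x64
After XOR with byte 0xCD: 0xA9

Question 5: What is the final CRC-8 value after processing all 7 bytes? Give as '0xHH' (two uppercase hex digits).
After byte 1 (0x09): reg=0x3F
After byte 2 (0xF1): reg=0x64
After byte 3 (0xCD): reg=0x56
After byte 4 (0x4A): reg=0x54
After byte 5 (0x6B): reg=0xBD
After byte 6 (0xA6): reg=0x41
After byte 7 (0xA5): reg=0xB2

Answer: 0xB2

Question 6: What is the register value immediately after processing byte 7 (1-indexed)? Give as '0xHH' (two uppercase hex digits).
After byte 1 (0x09): reg=0x3F
After byte 2 (0xF1): reg=0x64
After byte 3 (0xCD): reg=0x56
After byte 4 (0x4A): reg=0x54
After byte 5 (0x6B): reg=0xBD
After byte 6 (0xA6): reg=0x41
After byte 7 (0xA5): reg=0xB2

Answer: 0xB2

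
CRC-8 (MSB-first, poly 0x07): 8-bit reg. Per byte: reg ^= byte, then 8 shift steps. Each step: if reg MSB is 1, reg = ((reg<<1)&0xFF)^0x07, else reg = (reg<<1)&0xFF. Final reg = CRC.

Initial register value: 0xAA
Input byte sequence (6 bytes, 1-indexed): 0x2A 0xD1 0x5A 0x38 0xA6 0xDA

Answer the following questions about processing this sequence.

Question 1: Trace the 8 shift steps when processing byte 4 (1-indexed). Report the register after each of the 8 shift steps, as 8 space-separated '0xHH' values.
After byte 1 (0x2A): reg=0x89
After byte 2 (0xD1): reg=0x8F
After byte 3 (0x5A): reg=0x25
Register before byte 4: 0x25
After XOR with byte 0x38: 0x1D

Answer: 0x3A 0x74 0xE8 0xD7 0xA9 0x55 0xAA 0x53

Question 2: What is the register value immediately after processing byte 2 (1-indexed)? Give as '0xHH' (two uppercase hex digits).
After byte 1 (0x2A): reg=0x89
After byte 2 (0xD1): reg=0x8F

Answer: 0x8F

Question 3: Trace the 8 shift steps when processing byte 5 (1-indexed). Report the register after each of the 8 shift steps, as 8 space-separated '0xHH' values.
Answer: 0xED 0xDD 0xBD 0x7D 0xFA 0xF3 0xE1 0xC5

Derivation:
After byte 1 (0x2A): reg=0x89
After byte 2 (0xD1): reg=0x8F
After byte 3 (0x5A): reg=0x25
After byte 4 (0x38): reg=0x53
Register before byte 5: 0x53
After XOR with byte 0xA6: 0xF5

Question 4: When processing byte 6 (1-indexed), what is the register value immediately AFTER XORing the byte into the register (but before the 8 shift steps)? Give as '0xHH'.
Answer: 0x1F

Derivation:
Register before byte 6: 0xC5
Byte 6: 0xDA
0xC5 XOR 0xDA = 0x1F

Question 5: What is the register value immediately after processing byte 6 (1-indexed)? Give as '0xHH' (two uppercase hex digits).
Answer: 0x5D

Derivation:
After byte 1 (0x2A): reg=0x89
After byte 2 (0xD1): reg=0x8F
After byte 3 (0x5A): reg=0x25
After byte 4 (0x38): reg=0x53
After byte 5 (0xA6): reg=0xC5
After byte 6 (0xDA): reg=0x5D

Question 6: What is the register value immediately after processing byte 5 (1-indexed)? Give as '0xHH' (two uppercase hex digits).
After byte 1 (0x2A): reg=0x89
After byte 2 (0xD1): reg=0x8F
After byte 3 (0x5A): reg=0x25
After byte 4 (0x38): reg=0x53
After byte 5 (0xA6): reg=0xC5

Answer: 0xC5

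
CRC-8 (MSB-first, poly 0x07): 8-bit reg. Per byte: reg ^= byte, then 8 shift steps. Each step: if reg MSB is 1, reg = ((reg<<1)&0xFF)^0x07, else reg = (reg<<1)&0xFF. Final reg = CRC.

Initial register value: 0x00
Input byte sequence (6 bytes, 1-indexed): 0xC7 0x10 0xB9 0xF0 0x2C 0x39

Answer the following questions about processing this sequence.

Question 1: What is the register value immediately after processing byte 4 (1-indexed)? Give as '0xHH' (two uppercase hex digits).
After byte 1 (0xC7): reg=0x5B
After byte 2 (0x10): reg=0xF6
After byte 3 (0xB9): reg=0xEA
After byte 4 (0xF0): reg=0x46

Answer: 0x46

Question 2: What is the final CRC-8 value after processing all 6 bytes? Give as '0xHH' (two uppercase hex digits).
After byte 1 (0xC7): reg=0x5B
After byte 2 (0x10): reg=0xF6
After byte 3 (0xB9): reg=0xEA
After byte 4 (0xF0): reg=0x46
After byte 5 (0x2C): reg=0x11
After byte 6 (0x39): reg=0xD8

Answer: 0xD8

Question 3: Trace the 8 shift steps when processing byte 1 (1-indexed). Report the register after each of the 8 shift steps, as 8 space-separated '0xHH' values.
Answer: 0x89 0x15 0x2A 0x54 0xA8 0x57 0xAE 0x5B

Derivation:
Register before byte 1: 0x00
After XOR with byte 0xC7: 0xC7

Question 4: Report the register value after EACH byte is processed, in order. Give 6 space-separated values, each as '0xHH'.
0x5B 0xF6 0xEA 0x46 0x11 0xD8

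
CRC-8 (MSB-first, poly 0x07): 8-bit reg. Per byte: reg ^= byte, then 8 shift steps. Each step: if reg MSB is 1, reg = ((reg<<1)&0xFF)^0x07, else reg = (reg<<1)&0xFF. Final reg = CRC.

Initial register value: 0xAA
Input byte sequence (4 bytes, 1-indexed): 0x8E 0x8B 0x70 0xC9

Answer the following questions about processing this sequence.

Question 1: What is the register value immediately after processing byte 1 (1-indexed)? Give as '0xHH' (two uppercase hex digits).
After byte 1 (0x8E): reg=0xFC

Answer: 0xFC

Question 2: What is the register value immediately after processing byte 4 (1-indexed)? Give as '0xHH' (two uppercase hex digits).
After byte 1 (0x8E): reg=0xFC
After byte 2 (0x8B): reg=0x42
After byte 3 (0x70): reg=0x9E
After byte 4 (0xC9): reg=0xA2

Answer: 0xA2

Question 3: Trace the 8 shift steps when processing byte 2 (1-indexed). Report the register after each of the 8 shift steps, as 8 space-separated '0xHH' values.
Answer: 0xEE 0xDB 0xB1 0x65 0xCA 0x93 0x21 0x42

Derivation:
After byte 1 (0x8E): reg=0xFC
Register before byte 2: 0xFC
After XOR with byte 0x8B: 0x77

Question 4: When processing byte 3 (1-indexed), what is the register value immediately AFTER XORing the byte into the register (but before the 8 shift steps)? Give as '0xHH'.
Answer: 0x32

Derivation:
Register before byte 3: 0x42
Byte 3: 0x70
0x42 XOR 0x70 = 0x32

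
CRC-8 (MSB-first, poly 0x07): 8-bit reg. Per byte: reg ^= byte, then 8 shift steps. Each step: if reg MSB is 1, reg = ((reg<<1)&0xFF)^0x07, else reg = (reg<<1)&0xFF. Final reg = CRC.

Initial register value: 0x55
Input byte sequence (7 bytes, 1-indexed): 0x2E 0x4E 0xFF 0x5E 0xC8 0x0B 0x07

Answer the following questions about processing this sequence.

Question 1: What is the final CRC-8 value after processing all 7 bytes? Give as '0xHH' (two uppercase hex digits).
Answer: 0x2B

Derivation:
After byte 1 (0x2E): reg=0x66
After byte 2 (0x4E): reg=0xD8
After byte 3 (0xFF): reg=0xF5
After byte 4 (0x5E): reg=0x58
After byte 5 (0xC8): reg=0xF9
After byte 6 (0x0B): reg=0xD0
After byte 7 (0x07): reg=0x2B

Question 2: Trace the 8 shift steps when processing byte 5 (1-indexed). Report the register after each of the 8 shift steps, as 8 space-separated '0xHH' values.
Answer: 0x27 0x4E 0x9C 0x3F 0x7E 0xFC 0xFF 0xF9

Derivation:
After byte 1 (0x2E): reg=0x66
After byte 2 (0x4E): reg=0xD8
After byte 3 (0xFF): reg=0xF5
After byte 4 (0x5E): reg=0x58
Register before byte 5: 0x58
After XOR with byte 0xC8: 0x90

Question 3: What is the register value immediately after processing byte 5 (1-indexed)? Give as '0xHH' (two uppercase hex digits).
After byte 1 (0x2E): reg=0x66
After byte 2 (0x4E): reg=0xD8
After byte 3 (0xFF): reg=0xF5
After byte 4 (0x5E): reg=0x58
After byte 5 (0xC8): reg=0xF9

Answer: 0xF9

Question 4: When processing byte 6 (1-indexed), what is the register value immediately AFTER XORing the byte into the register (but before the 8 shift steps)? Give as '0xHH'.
Answer: 0xF2

Derivation:
Register before byte 6: 0xF9
Byte 6: 0x0B
0xF9 XOR 0x0B = 0xF2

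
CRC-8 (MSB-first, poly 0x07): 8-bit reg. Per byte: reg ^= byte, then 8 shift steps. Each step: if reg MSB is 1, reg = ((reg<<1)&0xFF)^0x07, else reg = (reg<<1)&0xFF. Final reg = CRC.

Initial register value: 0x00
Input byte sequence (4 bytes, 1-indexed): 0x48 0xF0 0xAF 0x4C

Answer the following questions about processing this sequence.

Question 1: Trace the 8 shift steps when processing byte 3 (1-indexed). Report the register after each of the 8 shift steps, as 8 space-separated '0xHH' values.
Answer: 0x03 0x06 0x0C 0x18 0x30 0x60 0xC0 0x87

Derivation:
After byte 1 (0x48): reg=0xFF
After byte 2 (0xF0): reg=0x2D
Register before byte 3: 0x2D
After XOR with byte 0xAF: 0x82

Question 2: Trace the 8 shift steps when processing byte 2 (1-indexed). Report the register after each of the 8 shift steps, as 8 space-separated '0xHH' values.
Answer: 0x1E 0x3C 0x78 0xF0 0xE7 0xC9 0x95 0x2D

Derivation:
After byte 1 (0x48): reg=0xFF
Register before byte 2: 0xFF
After XOR with byte 0xF0: 0x0F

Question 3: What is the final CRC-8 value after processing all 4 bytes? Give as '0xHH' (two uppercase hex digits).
Answer: 0x7F

Derivation:
After byte 1 (0x48): reg=0xFF
After byte 2 (0xF0): reg=0x2D
After byte 3 (0xAF): reg=0x87
After byte 4 (0x4C): reg=0x7F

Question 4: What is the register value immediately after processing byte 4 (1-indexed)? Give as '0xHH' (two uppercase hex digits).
After byte 1 (0x48): reg=0xFF
After byte 2 (0xF0): reg=0x2D
After byte 3 (0xAF): reg=0x87
After byte 4 (0x4C): reg=0x7F

Answer: 0x7F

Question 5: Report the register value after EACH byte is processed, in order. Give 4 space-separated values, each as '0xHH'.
0xFF 0x2D 0x87 0x7F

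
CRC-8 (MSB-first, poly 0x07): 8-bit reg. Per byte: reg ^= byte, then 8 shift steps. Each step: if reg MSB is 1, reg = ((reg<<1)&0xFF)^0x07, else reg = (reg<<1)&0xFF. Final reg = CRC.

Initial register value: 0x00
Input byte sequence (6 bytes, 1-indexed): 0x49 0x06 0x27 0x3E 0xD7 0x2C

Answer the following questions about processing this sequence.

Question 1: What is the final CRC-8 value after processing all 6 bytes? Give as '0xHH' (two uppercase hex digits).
Answer: 0x2F

Derivation:
After byte 1 (0x49): reg=0xF8
After byte 2 (0x06): reg=0xF4
After byte 3 (0x27): reg=0x37
After byte 4 (0x3E): reg=0x3F
After byte 5 (0xD7): reg=0x96
After byte 6 (0x2C): reg=0x2F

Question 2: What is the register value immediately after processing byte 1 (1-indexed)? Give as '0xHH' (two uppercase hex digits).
After byte 1 (0x49): reg=0xF8

Answer: 0xF8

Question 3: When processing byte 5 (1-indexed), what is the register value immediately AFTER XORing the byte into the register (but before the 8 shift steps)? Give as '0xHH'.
Register before byte 5: 0x3F
Byte 5: 0xD7
0x3F XOR 0xD7 = 0xE8

Answer: 0xE8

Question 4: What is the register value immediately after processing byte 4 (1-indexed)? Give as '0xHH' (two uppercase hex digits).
Answer: 0x3F

Derivation:
After byte 1 (0x49): reg=0xF8
After byte 2 (0x06): reg=0xF4
After byte 3 (0x27): reg=0x37
After byte 4 (0x3E): reg=0x3F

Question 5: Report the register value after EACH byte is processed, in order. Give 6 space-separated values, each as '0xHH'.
0xF8 0xF4 0x37 0x3F 0x96 0x2F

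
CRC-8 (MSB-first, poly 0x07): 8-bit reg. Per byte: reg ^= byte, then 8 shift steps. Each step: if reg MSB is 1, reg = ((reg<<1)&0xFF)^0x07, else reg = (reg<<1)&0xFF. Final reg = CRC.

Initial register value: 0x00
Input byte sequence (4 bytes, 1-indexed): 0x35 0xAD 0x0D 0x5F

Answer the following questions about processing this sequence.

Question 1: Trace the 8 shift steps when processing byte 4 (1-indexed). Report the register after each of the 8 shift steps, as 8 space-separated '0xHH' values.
After byte 1 (0x35): reg=0x8B
After byte 2 (0xAD): reg=0xF2
After byte 3 (0x0D): reg=0xF3
Register before byte 4: 0xF3
After XOR with byte 0x5F: 0xAC

Answer: 0x5F 0xBE 0x7B 0xF6 0xEB 0xD1 0xA5 0x4D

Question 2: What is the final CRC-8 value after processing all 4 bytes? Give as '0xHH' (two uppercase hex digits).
After byte 1 (0x35): reg=0x8B
After byte 2 (0xAD): reg=0xF2
After byte 3 (0x0D): reg=0xF3
After byte 4 (0x5F): reg=0x4D

Answer: 0x4D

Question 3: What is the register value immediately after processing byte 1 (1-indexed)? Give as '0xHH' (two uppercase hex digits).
Answer: 0x8B

Derivation:
After byte 1 (0x35): reg=0x8B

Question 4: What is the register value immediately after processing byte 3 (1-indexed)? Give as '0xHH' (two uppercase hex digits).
After byte 1 (0x35): reg=0x8B
After byte 2 (0xAD): reg=0xF2
After byte 3 (0x0D): reg=0xF3

Answer: 0xF3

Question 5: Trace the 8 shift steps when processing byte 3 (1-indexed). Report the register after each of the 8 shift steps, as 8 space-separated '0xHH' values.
After byte 1 (0x35): reg=0x8B
After byte 2 (0xAD): reg=0xF2
Register before byte 3: 0xF2
After XOR with byte 0x0D: 0xFF

Answer: 0xF9 0xF5 0xED 0xDD 0xBD 0x7D 0xFA 0xF3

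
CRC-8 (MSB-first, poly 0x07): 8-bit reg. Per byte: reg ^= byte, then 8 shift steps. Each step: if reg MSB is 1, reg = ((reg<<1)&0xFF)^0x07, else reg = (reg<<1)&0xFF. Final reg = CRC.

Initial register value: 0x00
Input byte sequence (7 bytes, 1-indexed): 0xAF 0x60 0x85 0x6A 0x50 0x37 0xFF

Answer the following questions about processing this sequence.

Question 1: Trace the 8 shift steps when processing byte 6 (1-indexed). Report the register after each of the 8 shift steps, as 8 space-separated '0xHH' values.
After byte 1 (0xAF): reg=0x44
After byte 2 (0x60): reg=0xFC
After byte 3 (0x85): reg=0x68
After byte 4 (0x6A): reg=0x0E
After byte 5 (0x50): reg=0x9D
Register before byte 6: 0x9D
After XOR with byte 0x37: 0xAA

Answer: 0x53 0xA6 0x4B 0x96 0x2B 0x56 0xAC 0x5F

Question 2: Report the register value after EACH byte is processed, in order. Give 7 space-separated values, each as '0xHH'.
0x44 0xFC 0x68 0x0E 0x9D 0x5F 0x69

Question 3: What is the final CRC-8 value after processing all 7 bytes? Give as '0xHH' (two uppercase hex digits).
Answer: 0x69

Derivation:
After byte 1 (0xAF): reg=0x44
After byte 2 (0x60): reg=0xFC
After byte 3 (0x85): reg=0x68
After byte 4 (0x6A): reg=0x0E
After byte 5 (0x50): reg=0x9D
After byte 6 (0x37): reg=0x5F
After byte 7 (0xFF): reg=0x69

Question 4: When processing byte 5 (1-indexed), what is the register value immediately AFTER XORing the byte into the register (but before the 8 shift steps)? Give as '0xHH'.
Answer: 0x5E

Derivation:
Register before byte 5: 0x0E
Byte 5: 0x50
0x0E XOR 0x50 = 0x5E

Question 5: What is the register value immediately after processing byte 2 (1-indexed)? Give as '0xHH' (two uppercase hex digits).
Answer: 0xFC

Derivation:
After byte 1 (0xAF): reg=0x44
After byte 2 (0x60): reg=0xFC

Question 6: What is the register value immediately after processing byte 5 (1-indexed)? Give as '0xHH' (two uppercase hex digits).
Answer: 0x9D

Derivation:
After byte 1 (0xAF): reg=0x44
After byte 2 (0x60): reg=0xFC
After byte 3 (0x85): reg=0x68
After byte 4 (0x6A): reg=0x0E
After byte 5 (0x50): reg=0x9D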